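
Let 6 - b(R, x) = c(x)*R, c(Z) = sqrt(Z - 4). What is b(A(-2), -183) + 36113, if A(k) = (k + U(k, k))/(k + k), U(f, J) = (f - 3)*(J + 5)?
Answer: 36119 - 17*I*sqrt(187)/4 ≈ 36119.0 - 58.118*I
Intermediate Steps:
U(f, J) = (-3 + f)*(5 + J)
c(Z) = sqrt(-4 + Z)
A(k) = (-15 + k**2 + 3*k)/(2*k) (A(k) = (k + (-15 - 3*k + 5*k + k*k))/(k + k) = (k + (-15 - 3*k + 5*k + k**2))/((2*k)) = (k + (-15 + k**2 + 2*k))*(1/(2*k)) = (-15 + k**2 + 3*k)*(1/(2*k)) = (-15 + k**2 + 3*k)/(2*k))
b(R, x) = 6 - R*sqrt(-4 + x) (b(R, x) = 6 - sqrt(-4 + x)*R = 6 - R*sqrt(-4 + x))
b(A(-2), -183) + 36113 = (6 - (1/2)*(-15 + (-2)**2 + 3*(-2))/(-2)*sqrt(-4 - 183)) + 36113 = (6 - (1/2)*(-1/2)*(-15 + 4 - 6)*sqrt(-187)) + 36113 = (6 - (1/2)*(-1/2)*(-17)*I*sqrt(187)) + 36113 = (6 - 1*17/4*I*sqrt(187)) + 36113 = (6 - 17*I*sqrt(187)/4) + 36113 = 36119 - 17*I*sqrt(187)/4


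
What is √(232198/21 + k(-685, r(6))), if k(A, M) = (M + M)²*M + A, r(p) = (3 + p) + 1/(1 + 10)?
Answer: √86373002793/2541 ≈ 115.66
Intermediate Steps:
r(p) = 34/11 + p (r(p) = (3 + p) + 1/11 = 34/11 + p)
k(A, M) = A + 4*M³ (k(A, M) = (2*M)²*M + A = (4*M²)*M + A = 4*M³ + A = A + 4*M³)
√(232198/21 + k(-685, r(6))) = √(232198/21 + (-685 + 4*(34/11 + 6)³)) = √(232198*(1/21) + (-685 + 4*(100/11)³)) = √(232198/21 + (-685 + 4*(1000000/1331))) = √(232198/21 + (-685 + 4000000/1331)) = √(232198/21 + 3088265/1331) = √(373909103/27951) = √86373002793/2541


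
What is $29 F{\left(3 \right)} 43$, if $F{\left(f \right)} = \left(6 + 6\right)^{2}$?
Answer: $179568$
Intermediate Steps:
$F{\left(f \right)} = 144$ ($F{\left(f \right)} = 12^{2} = 144$)
$29 F{\left(3 \right)} 43 = 29 \cdot 144 \cdot 43 = 4176 \cdot 43 = 179568$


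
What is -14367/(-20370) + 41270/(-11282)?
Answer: -113096901/38302390 ≈ -2.9527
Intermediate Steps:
-14367/(-20370) + 41270/(-11282) = -14367*(-1/20370) + 41270*(-1/11282) = 4789/6790 - 20635/5641 = -113096901/38302390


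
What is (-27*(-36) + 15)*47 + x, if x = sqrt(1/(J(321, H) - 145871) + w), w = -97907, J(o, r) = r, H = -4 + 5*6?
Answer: 46389 + 4*I*sqrt(14462199260705)/48615 ≈ 46389.0 + 312.9*I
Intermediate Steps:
H = 26 (H = -4 + 30 = 26)
x = 4*I*sqrt(14462199260705)/48615 (x = sqrt(1/(26 - 145871) - 97907) = sqrt(1/(-145845) - 97907) = sqrt(-1/145845 - 97907) = sqrt(-14279246416/145845) = 4*I*sqrt(14462199260705)/48615 ≈ 312.9*I)
(-27*(-36) + 15)*47 + x = (-27*(-36) + 15)*47 + 4*I*sqrt(14462199260705)/48615 = (972 + 15)*47 + 4*I*sqrt(14462199260705)/48615 = 987*47 + 4*I*sqrt(14462199260705)/48615 = 46389 + 4*I*sqrt(14462199260705)/48615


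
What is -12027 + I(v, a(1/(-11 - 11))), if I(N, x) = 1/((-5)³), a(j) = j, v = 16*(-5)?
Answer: -1503376/125 ≈ -12027.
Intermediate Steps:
v = -80
I(N, x) = -1/125 (I(N, x) = 1/(-125) = -1/125)
-12027 + I(v, a(1/(-11 - 11))) = -12027 - 1/125 = -1503376/125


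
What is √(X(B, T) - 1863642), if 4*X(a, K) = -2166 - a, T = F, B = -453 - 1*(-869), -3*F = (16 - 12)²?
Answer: 5*I*√298286/2 ≈ 1365.4*I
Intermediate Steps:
F = -16/3 (F = -(16 - 12)²/3 = -⅓*4² = -⅓*16 = -16/3 ≈ -5.3333)
B = 416 (B = -453 + 869 = 416)
T = -16/3 ≈ -5.3333
X(a, K) = -1083/2 - a/4 (X(a, K) = (-2166 - a)/4 = -1083/2 - a/4)
√(X(B, T) - 1863642) = √((-1083/2 - ¼*416) - 1863642) = √((-1083/2 - 104) - 1863642) = √(-1291/2 - 1863642) = √(-3728575/2) = 5*I*√298286/2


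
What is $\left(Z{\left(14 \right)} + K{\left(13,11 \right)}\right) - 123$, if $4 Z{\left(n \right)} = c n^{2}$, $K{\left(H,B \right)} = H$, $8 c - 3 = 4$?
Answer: $- \frac{537}{8} \approx -67.125$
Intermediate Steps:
$c = \frac{7}{8}$ ($c = \frac{3}{8} + \frac{1}{8} \cdot 4 = \frac{3}{8} + \frac{1}{2} = \frac{7}{8} \approx 0.875$)
$Z{\left(n \right)} = \frac{7 n^{2}}{32}$ ($Z{\left(n \right)} = \frac{\frac{7}{8} n^{2}}{4} = \frac{7 n^{2}}{32}$)
$\left(Z{\left(14 \right)} + K{\left(13,11 \right)}\right) - 123 = \left(\frac{7 \cdot 14^{2}}{32} + 13\right) - 123 = \left(\frac{7}{32} \cdot 196 + 13\right) - 123 = \left(\frac{343}{8} + 13\right) - 123 = \frac{447}{8} - 123 = - \frac{537}{8}$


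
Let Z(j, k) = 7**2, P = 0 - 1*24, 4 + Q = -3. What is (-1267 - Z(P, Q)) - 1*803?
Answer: -2119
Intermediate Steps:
Q = -7 (Q = -4 - 3 = -7)
P = -24 (P = 0 - 24 = -24)
Z(j, k) = 49
(-1267 - Z(P, Q)) - 1*803 = (-1267 - 1*49) - 1*803 = (-1267 - 49) - 803 = -1316 - 803 = -2119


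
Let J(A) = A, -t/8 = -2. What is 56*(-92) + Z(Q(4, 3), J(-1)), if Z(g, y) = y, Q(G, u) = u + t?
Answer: -5153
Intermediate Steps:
t = 16 (t = -8*(-2) = 16)
Q(G, u) = 16 + u (Q(G, u) = u + 16 = 16 + u)
56*(-92) + Z(Q(4, 3), J(-1)) = 56*(-92) - 1 = -5152 - 1 = -5153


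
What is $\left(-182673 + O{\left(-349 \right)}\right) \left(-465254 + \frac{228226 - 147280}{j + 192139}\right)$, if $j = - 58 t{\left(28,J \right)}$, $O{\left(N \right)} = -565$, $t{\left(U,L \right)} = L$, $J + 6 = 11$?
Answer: $\frac{16355536874320600}{191849} \approx 8.5252 \cdot 10^{10}$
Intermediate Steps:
$J = 5$ ($J = -6 + 11 = 5$)
$j = -290$ ($j = \left(-58\right) 5 = -290$)
$\left(-182673 + O{\left(-349 \right)}\right) \left(-465254 + \frac{228226 - 147280}{j + 192139}\right) = \left(-182673 - 565\right) \left(-465254 + \frac{228226 - 147280}{-290 + 192139}\right) = - 183238 \left(-465254 + \frac{80946}{191849}\right) = \left(-183238\right) \left(- \frac{89258433700}{191849}\right) = \frac{16355536874320600}{191849}$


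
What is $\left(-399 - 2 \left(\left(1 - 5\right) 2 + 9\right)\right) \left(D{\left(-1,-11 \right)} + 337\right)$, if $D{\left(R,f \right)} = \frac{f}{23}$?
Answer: $- \frac{3103740}{23} \approx -1.3495 \cdot 10^{5}$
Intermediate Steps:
$D{\left(R,f \right)} = \frac{f}{23}$ ($D{\left(R,f \right)} = f \frac{1}{23} = \frac{f}{23}$)
$\left(-399 - 2 \left(\left(1 - 5\right) 2 + 9\right)\right) \left(D{\left(-1,-11 \right)} + 337\right) = \left(-399 - 2 \left(\left(1 - 5\right) 2 + 9\right)\right) \left(\frac{1}{23} \left(-11\right) + 337\right) = \left(-399 - 2 \left(\left(-4\right) 2 + 9\right)\right) \left(- \frac{11}{23} + 337\right) = \left(-399 - 2 \left(-8 + 9\right)\right) \frac{7740}{23} = \left(-399 - 2\right) \frac{7740}{23} = \left(-401\right) \frac{7740}{23} = - \frac{3103740}{23}$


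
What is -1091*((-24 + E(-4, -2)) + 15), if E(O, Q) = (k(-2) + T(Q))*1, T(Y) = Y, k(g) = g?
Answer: 14183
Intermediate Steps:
E(O, Q) = -2 + Q (E(O, Q) = (-2 + Q)*1 = -2 + Q)
-1091*((-24 + E(-4, -2)) + 15) = -1091*((-24 + (-2 - 2)) + 15) = -1091*((-24 - 4) + 15) = -1091*(-28 + 15) = -1091*(-13) = 14183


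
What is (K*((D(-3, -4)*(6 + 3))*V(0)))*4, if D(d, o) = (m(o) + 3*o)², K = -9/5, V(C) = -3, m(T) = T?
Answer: 248832/5 ≈ 49766.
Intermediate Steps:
K = -9/5 (K = -9*⅕ = -9/5 ≈ -1.8000)
D(d, o) = 16*o² (D(d, o) = (o + 3*o)² = (4*o)² = 16*o²)
(K*((D(-3, -4)*(6 + 3))*V(0)))*4 = -9*(16*(-4)²)*(6 + 3)*(-3)/5*4 = -9*(16*16)*9*(-3)/5*4 = -9*256*9*(-3)/5*4 = -20736*(-3)/5*4 = -9/5*(-6912)*4 = (62208/5)*4 = 248832/5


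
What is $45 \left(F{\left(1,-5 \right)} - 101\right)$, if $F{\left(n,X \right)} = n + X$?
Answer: $-4725$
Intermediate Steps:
$F{\left(n,X \right)} = X + n$
$45 \left(F{\left(1,-5 \right)} - 101\right) = 45 \left(\left(-5 + 1\right) - 101\right) = 45 \left(-4 - 101\right) = 45 \left(-105\right) = -4725$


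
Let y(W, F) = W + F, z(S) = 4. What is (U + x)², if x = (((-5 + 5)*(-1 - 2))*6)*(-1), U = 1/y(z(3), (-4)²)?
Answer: 1/400 ≈ 0.0025000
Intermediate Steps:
y(W, F) = F + W
U = 1/20 (U = 1/((-4)² + 4) = 1/(16 + 4) = 1/20 ≈ 0.050000)
x = 0 (x = ((0*(-3))*6)*(-1) = (0*6)*(-1) = 0*(-1) = 0)
(U + x)² = (1/20 + 0)² = (1/20)² = 1/400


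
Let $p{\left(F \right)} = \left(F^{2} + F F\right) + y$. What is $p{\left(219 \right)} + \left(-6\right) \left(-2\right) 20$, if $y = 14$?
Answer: $96176$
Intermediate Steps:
$p{\left(F \right)} = 14 + 2 F^{2}$ ($p{\left(F \right)} = \left(F^{2} + F F\right) + 14 = \left(F^{2} + F^{2}\right) + 14 = 2 F^{2} + 14 = 14 + 2 F^{2}$)
$p{\left(219 \right)} + \left(-6\right) \left(-2\right) 20 = \left(14 + 2 \cdot 219^{2}\right) + \left(-6\right) \left(-2\right) 20 = \left(14 + 2 \cdot 47961\right) + 12 \cdot 20 = \left(14 + 95922\right) + 240 = 95936 + 240 = 96176$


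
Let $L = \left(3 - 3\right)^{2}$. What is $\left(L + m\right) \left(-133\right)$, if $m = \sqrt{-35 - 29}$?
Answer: $- 1064 i \approx - 1064.0 i$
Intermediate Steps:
$m = 8 i$ ($m = \sqrt{-64} = 8 i \approx 8.0 i$)
$L = 0$ ($L = 0^{2} = 0$)
$\left(L + m\right) \left(-133\right) = \left(0 + 8 i\right) \left(-133\right) = 8 i \left(-133\right) = - 1064 i$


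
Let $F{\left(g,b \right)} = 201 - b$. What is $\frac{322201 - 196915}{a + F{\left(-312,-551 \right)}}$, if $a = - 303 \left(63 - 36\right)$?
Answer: $- \frac{6594}{391} \approx -16.864$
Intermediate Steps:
$a = -8181$ ($a = - 303 \left(63 - 36\right) = \left(-303\right) 27 = -8181$)
$\frac{322201 - 196915}{a + F{\left(-312,-551 \right)}} = \frac{322201 - 196915}{-8181 + \left(201 - -551\right)} = \frac{125286}{-8181 + \left(201 + 551\right)} = \frac{125286}{-8181 + 752} = \frac{125286}{-7429} = 125286 \left(- \frac{1}{7429}\right) = - \frac{6594}{391}$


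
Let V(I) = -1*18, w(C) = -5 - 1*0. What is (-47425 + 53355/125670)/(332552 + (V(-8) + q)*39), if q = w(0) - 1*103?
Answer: -397323093/2744951164 ≈ -0.14475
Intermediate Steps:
w(C) = -5 (w(C) = -5 + 0 = -5)
V(I) = -18
q = -108 (q = -5 - 1*103 = -5 - 103 = -108)
(-47425 + 53355/125670)/(332552 + (V(-8) + q)*39) = (-47425 + 53355/125670)/(332552 + (-18 - 108)*39) = (-47425 + 53355*(1/125670))/(332552 - 126*39) = (-47425 + 3557/8378)/(332552 - 4914) = -397323093/8378/327638 = -397323093/8378*1/327638 = -397323093/2744951164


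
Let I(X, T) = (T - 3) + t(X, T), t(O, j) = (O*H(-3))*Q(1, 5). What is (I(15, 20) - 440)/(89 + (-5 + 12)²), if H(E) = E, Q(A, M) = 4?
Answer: -201/46 ≈ -4.3696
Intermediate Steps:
t(O, j) = -12*O (t(O, j) = (O*(-3))*4 = -3*O*4 = -12*O)
I(X, T) = -3 + T - 12*X (I(X, T) = (T - 3) - 12*X = (-3 + T) - 12*X = -3 + T - 12*X)
(I(15, 20) - 440)/(89 + (-5 + 12)²) = ((-3 + 20 - 12*15) - 440)/(89 + (-5 + 12)²) = ((-3 + 20 - 180) - 440)/(89 + 7²) = (-163 - 440)/(89 + 49) = -603/138 = -603*1/138 = -201/46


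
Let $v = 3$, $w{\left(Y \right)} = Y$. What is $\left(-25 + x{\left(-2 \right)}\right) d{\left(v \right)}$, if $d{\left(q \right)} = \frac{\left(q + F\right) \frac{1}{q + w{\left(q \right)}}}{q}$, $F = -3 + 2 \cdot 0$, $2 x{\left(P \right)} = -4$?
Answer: $0$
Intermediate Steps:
$x{\left(P \right)} = -2$ ($x{\left(P \right)} = \frac{1}{2} \left(-4\right) = -2$)
$F = -3$ ($F = -3 + 0 = -3$)
$d{\left(q \right)} = \frac{-3 + q}{2 q^{2}}$ ($d{\left(q \right)} = \frac{\left(q - 3\right) \frac{1}{q + q}}{q} = \frac{\left(-3 + q\right) \frac{1}{2 q}}{q} = \frac{\frac{1}{2} \frac{1}{q} \left(-3 + q\right)}{q} = \frac{-3 + q}{2 q^{2}}$)
$\left(-25 + x{\left(-2 \right)}\right) d{\left(v \right)} = \left(-25 - 2\right) \frac{-3 + 3}{2 \cdot 9} = - 27 \cdot \frac{1}{2} \cdot \frac{1}{9} \cdot 0 = \left(-27\right) 0 = 0$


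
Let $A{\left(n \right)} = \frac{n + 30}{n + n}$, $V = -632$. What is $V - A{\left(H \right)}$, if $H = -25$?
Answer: $- \frac{6319}{10} \approx -631.9$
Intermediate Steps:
$A{\left(n \right)} = \frac{30 + n}{2 n}$
$V - A{\left(H \right)} = -632 - \frac{30 - 25}{2 \left(-25\right)} = -632 - \frac{1}{2} \left(- \frac{1}{25}\right) 5 = -632 - - \frac{1}{10} = -632 + \frac{1}{10} = - \frac{6319}{10}$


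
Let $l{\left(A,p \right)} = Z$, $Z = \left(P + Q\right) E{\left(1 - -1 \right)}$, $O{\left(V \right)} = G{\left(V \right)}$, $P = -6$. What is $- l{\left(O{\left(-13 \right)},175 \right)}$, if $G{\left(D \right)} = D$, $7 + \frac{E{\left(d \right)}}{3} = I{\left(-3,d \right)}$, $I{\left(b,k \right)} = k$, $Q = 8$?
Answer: $30$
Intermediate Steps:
$E{\left(d \right)} = -21 + 3 d$
$O{\left(V \right)} = V$
$Z = -30$ ($Z = \left(-6 + 8\right) \left(-21 + 3 \left(1 - -1\right)\right) = 2 \left(-21 + 3 \left(1 + 1\right)\right) = 2 \left(-21 + 3 \cdot 2\right) = 2 \left(-21 + 6\right) = 2 \left(-15\right) = -30$)
$l{\left(A,p \right)} = -30$
$- l{\left(O{\left(-13 \right)},175 \right)} = \left(-1\right) \left(-30\right) = 30$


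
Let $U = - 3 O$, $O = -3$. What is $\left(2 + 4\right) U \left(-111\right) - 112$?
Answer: $-6106$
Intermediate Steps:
$U = 9$ ($U = \left(-3\right) \left(-3\right) = 9$)
$\left(2 + 4\right) U \left(-111\right) - 112 = \left(2 + 4\right) 9 \left(-111\right) - 112 = 6 \cdot 9 \left(-111\right) - 112 = 54 \left(-111\right) - 112 = -5994 - 112 = -6106$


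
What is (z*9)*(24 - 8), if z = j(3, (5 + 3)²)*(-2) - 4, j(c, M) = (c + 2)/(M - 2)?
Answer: -18576/31 ≈ -599.23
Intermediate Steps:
j(c, M) = (2 + c)/(-2 + M)
z = -129/31 (z = ((2 + 3)/(-2 + (5 + 3)²))*(-2) - 4 = (5/(-2 + 8²))*(-2) - 4 = (5/(-2 + 64))*(-2) - 4 = (5/62)*(-2) - 4 = -5/31 - 4 = -129/31 ≈ -4.1613)
(z*9)*(24 - 8) = (-129/31*9)*(24 - 8) = -1161/31*16 = -18576/31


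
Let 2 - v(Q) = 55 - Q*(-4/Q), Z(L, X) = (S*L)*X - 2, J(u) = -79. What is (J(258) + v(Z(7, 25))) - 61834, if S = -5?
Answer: -61970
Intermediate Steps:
Z(L, X) = -2 - 5*L*X (Z(L, X) = (-5*L)*X - 2 = -5*L*X - 2 = -2 - 5*L*X)
v(Q) = -57 (v(Q) = 2 - (55 - Q*(-4/Q)) = 2 - (55 - 1*(-4)) = 2 - (55 + 4) = 2 - 1*59 = 2 - 59 = -57)
(J(258) + v(Z(7, 25))) - 61834 = (-79 - 57) - 61834 = -136 - 61834 = -61970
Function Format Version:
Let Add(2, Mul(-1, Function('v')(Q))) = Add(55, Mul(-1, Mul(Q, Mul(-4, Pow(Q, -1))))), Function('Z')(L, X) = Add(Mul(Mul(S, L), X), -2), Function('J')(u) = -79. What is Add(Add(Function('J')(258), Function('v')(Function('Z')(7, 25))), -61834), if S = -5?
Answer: -61970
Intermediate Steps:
Function('Z')(L, X) = Add(-2, Mul(-5, L, X)) (Function('Z')(L, X) = Add(Mul(Mul(-5, L), X), -2) = Add(Mul(-5, L, X), -2) = Add(-2, Mul(-5, L, X)))
Function('v')(Q) = -57 (Function('v')(Q) = Add(2, Mul(-1, Add(55, Mul(-1, Mul(Q, Mul(-4, Pow(Q, -1))))))) = Add(2, Mul(-1, Add(55, Mul(-1, -4)))) = Add(2, Mul(-1, Add(55, 4))) = Add(2, Mul(-1, 59)) = Add(2, -59) = -57)
Add(Add(Function('J')(258), Function('v')(Function('Z')(7, 25))), -61834) = Add(Add(-79, -57), -61834) = Add(-136, -61834) = -61970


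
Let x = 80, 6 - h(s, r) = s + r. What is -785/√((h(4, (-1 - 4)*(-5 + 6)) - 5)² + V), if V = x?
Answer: -785*√21/42 ≈ -85.651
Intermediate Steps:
h(s, r) = 6 - r - s (h(s, r) = 6 - (s + r) = 6 - (r + s) = 6 + (-r - s) = 6 - r - s)
V = 80
-785/√((h(4, (-1 - 4)*(-5 + 6)) - 5)² + V) = -785/√(((6 - (-1 - 4)*(-5 + 6) - 1*4) - 5)² + 80) = -785/√(((6 - (-5) - 4) - 5)² + 80) = -785/√(((6 - 1*(-5) - 4) - 5)² + 80) = -785/√(((6 + 5 - 4) - 5)² + 80) = -785/√((7 - 5)² + 80) = -785/√(2² + 80) = -785/√(4 + 80) = -785*√21/42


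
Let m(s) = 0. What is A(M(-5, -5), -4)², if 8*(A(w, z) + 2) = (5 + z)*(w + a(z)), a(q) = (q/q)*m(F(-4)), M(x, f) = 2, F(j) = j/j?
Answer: 49/16 ≈ 3.0625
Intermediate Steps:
F(j) = 1
a(q) = 0 (a(q) = (q/q)*0 = 1*0 = 0)
A(w, z) = -2 + w*(5 + z)/8 (A(w, z) = -2 + ((5 + z)*(w + 0))/8 = -2 + ((5 + z)*w)/8 = -2 + (w*(5 + z))/8 = -2 + w*(5 + z)/8)
A(M(-5, -5), -4)² = (-2 + (5/8)*2 + (⅛)*2*(-4))² = (-2 + 5/4 - 1)² = (-7/4)² = 49/16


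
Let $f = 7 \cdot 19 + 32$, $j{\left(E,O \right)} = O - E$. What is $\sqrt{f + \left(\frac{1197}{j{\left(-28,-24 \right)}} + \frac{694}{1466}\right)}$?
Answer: $\frac{\sqrt{998763077}}{1466} \approx 21.557$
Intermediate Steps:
$f = 165$ ($f = 133 + 32 = 165$)
$\sqrt{f + \left(\frac{1197}{j{\left(-28,-24 \right)}} + \frac{694}{1466}\right)} = \sqrt{165 + \left(\frac{1197}{-24 - -28} + \frac{694}{1466}\right)} = \sqrt{165 + \left(\frac{1197}{-24 + 28} + 694 \cdot \frac{1}{1466}\right)} = \sqrt{165 + \left(\frac{1197}{4} + \frac{347}{733}\right)} = \sqrt{165 + \frac{878789}{2932}} = \sqrt{\frac{1362569}{2932}} = \frac{\sqrt{998763077}}{1466}$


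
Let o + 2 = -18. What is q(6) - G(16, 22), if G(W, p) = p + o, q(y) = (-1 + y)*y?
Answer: 28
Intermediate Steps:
o = -20 (o = -2 - 18 = -20)
q(y) = y*(-1 + y)
G(W, p) = -20 + p (G(W, p) = p - 20 = -20 + p)
q(6) - G(16, 22) = 6*(-1 + 6) - (-20 + 22) = 6*5 - 1*2 = 30 - 2 = 28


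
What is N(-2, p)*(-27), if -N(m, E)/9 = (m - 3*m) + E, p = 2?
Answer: 1458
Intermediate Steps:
N(m, E) = -9*E + 18*m (N(m, E) = -9*((m - 3*m) + E) = -9*(-2*m + E) = -9*(E - 2*m) = -9*E + 18*m)
N(-2, p)*(-27) = (-9*2 + 18*(-2))*(-27) = (-18 - 36)*(-27) = -54*(-27) = 1458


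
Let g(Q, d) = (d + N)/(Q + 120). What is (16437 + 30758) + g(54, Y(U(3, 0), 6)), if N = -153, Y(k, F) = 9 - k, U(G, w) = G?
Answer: 2737261/58 ≈ 47194.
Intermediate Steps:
g(Q, d) = (-153 + d)/(120 + Q) (g(Q, d) = (d - 153)/(Q + 120) = (-153 + d)/(120 + Q))
(16437 + 30758) + g(54, Y(U(3, 0), 6)) = (16437 + 30758) + (-153 + (9 - 1*3))/(120 + 54) = 47195 + (-153 + (9 - 3))/174 = 47195 + (-153 + 6)/174 = 47195 + (1/174)*(-147) = 47195 - 49/58 = 2737261/58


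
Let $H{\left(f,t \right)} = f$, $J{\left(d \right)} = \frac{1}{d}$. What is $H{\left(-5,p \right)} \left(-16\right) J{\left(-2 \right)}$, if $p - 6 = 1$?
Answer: $-40$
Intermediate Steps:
$p = 7$ ($p = 6 + 1 = 7$)
$H{\left(-5,p \right)} \left(-16\right) J{\left(-2 \right)} = \frac{\left(-5\right) \left(-16\right)}{-2} = 80 \left(- \frac{1}{2}\right) = -40$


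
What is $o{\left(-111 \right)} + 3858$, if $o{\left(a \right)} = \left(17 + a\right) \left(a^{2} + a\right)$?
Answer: $-1143882$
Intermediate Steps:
$o{\left(a \right)} = \left(17 + a\right) \left(a + a^{2}\right)$
$o{\left(-111 \right)} + 3858 = - 111 \left(17 + \left(-111\right)^{2} + 18 \left(-111\right)\right) + 3858 = - 111 \left(17 + 12321 - 1998\right) + 3858 = \left(-111\right) 10340 + 3858 = -1147740 + 3858 = -1143882$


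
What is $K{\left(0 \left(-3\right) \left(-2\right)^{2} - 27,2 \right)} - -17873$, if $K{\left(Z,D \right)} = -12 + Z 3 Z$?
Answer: $20048$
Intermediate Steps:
$K{\left(Z,D \right)} = -12 + 3 Z^{2}$ ($K{\left(Z,D \right)} = -12 + 3 Z Z = -12 + 3 Z^{2}$)
$K{\left(0 \left(-3\right) \left(-2\right)^{2} - 27,2 \right)} - -17873 = \left(-12 + 3 \left(0 \left(-3\right) \left(-2\right)^{2} - 27\right)^{2}\right) - -17873 = \left(-12 + 3 \left(0 \cdot 4 - 27\right)^{2}\right) + 17873 = \left(-12 + 3 \left(0 - 27\right)^{2}\right) + 17873 = \left(-12 + 3 \left(-27\right)^{2}\right) + 17873 = \left(-12 + 3 \cdot 729\right) + 17873 = \left(-12 + 2187\right) + 17873 = 2175 + 17873 = 20048$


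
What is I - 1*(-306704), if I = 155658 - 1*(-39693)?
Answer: 502055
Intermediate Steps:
I = 195351 (I = 155658 + 39693 = 195351)
I - 1*(-306704) = 195351 - 1*(-306704) = 195351 + 306704 = 502055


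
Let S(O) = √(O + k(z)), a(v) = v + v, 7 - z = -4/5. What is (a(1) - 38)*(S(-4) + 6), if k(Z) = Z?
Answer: -216 - 36*√95/5 ≈ -286.18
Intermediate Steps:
z = 39/5 (z = 7 - (-4)/5 = 7 - 1*(-⅘) = 7 + ⅘ = 39/5 ≈ 7.8000)
a(v) = 2*v
S(O) = √(39/5 + O) (S(O) = √(O + 39/5) = √(39/5 + O))
(a(1) - 38)*(S(-4) + 6) = (2*1 - 38)*(√(195 + 25*(-4))/5 + 6) = (2 - 38)*(√(195 - 100)/5 + 6) = -36*(√95/5 + 6) = -36*(6 + √95/5) = -216 - 36*√95/5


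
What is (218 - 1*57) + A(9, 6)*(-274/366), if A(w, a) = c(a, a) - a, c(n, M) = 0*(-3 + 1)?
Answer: 10095/61 ≈ 165.49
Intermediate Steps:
c(n, M) = 0 (c(n, M) = 0*(-2) = 0)
A(w, a) = -a (A(w, a) = 0 - a = -a)
(218 - 1*57) + A(9, 6)*(-274/366) = (218 - 1*57) + (-1*6)*(-274/366) = (218 - 57) - (-1644)/366 = 161 - 6*(-137/183) = 161 + 274/61 = 10095/61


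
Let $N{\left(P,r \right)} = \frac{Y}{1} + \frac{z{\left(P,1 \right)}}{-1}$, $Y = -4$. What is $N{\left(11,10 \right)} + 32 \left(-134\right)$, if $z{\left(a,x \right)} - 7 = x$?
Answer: $-4300$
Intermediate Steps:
$z{\left(a,x \right)} = 7 + x$
$N{\left(P,r \right)} = -12$ ($N{\left(P,r \right)} = - \frac{4}{1} + \frac{7 + 1}{-1} = \left(-4\right) 1 + 8 \left(-1\right) = -4 - 8 = -12$)
$N{\left(11,10 \right)} + 32 \left(-134\right) = -12 + 32 \left(-134\right) = -12 - 4288 = -4300$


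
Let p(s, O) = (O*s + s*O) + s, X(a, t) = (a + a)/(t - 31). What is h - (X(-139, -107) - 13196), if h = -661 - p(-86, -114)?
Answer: -482242/69 ≈ -6989.0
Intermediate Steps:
X(a, t) = 2*a/(-31 + t) (X(a, t) = (2*a)/(-31 + t) = 2*a/(-31 + t))
p(s, O) = s + 2*O*s (p(s, O) = (O*s + O*s) + s = 2*O*s + s = s + 2*O*s)
h = -20183 (h = -661 - (-86)*(1 + 2*(-114)) = -661 - (-86)*(1 - 228) = -661 - (-86)*(-227) = -661 - 1*19522 = -661 - 19522 = -20183)
h - (X(-139, -107) - 13196) = -20183 - (2*(-139)/(-31 - 107) - 13196) = -20183 - (2*(-139)/(-138) - 13196) = -20183 - (2*(-139)*(-1/138) - 13196) = -20183 - (139/69 - 13196) = -20183 - 1*(-910385/69) = -20183 + 910385/69 = -482242/69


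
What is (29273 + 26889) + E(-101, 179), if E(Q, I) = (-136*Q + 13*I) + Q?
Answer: 72124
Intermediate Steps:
E(Q, I) = -135*Q + 13*I
(29273 + 26889) + E(-101, 179) = (29273 + 26889) + (-135*(-101) + 13*179) = 56162 + (13635 + 2327) = 56162 + 15962 = 72124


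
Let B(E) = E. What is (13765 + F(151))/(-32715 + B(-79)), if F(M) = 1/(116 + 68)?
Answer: -2532761/6034096 ≈ -0.41974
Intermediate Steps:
F(M) = 1/184
(13765 + F(151))/(-32715 + B(-79)) = (13765 + 1/184)/(-32715 - 79) = (2532761/184)/(-32794) = (2532761/184)*(-1/32794) = -2532761/6034096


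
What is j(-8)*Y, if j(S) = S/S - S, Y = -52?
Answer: -468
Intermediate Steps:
j(S) = 1 - S
j(-8)*Y = (1 - 1*(-8))*(-52) = (1 + 8)*(-52) = 9*(-52) = -468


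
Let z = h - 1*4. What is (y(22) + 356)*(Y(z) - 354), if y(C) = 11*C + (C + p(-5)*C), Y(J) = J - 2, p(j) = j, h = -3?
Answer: -185130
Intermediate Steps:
z = -7 (z = -3 - 1*4 = -3 - 4 = -7)
Y(J) = -2 + J
y(C) = 7*C (y(C) = 11*C + (C - 5*C) = 11*C - 4*C = 7*C)
(y(22) + 356)*(Y(z) - 354) = (7*22 + 356)*((-2 - 7) - 354) = (154 + 356)*(-9 - 354) = 510*(-363) = -185130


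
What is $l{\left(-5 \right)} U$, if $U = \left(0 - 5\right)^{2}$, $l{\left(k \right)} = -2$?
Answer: $-50$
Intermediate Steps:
$U = 25$ ($U = \left(-5\right)^{2} = 25$)
$l{\left(-5 \right)} U = \left(-2\right) 25 = -50$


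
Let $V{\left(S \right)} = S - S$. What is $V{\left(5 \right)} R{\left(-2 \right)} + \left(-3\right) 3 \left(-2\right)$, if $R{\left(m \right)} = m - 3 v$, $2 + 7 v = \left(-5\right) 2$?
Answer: $18$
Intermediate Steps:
$V{\left(S \right)} = 0$
$v = - \frac{12}{7}$ ($v = - \frac{2}{7} + \frac{\left(-5\right) 2}{7} = - \frac{2}{7} + \frac{1}{7} \left(-10\right) = - \frac{2}{7} - \frac{10}{7} = - \frac{12}{7} \approx -1.7143$)
$R{\left(m \right)} = \frac{36}{7} + m$ ($R{\left(m \right)} = m - - \frac{36}{7} = m + \frac{36}{7} = \frac{36}{7} + m$)
$V{\left(5 \right)} R{\left(-2 \right)} + \left(-3\right) 3 \left(-2\right) = 0 \left(\frac{36}{7} - 2\right) + \left(-3\right) 3 \left(-2\right) = 0 \cdot \frac{22}{7} - -18 = 0 + 18 = 18$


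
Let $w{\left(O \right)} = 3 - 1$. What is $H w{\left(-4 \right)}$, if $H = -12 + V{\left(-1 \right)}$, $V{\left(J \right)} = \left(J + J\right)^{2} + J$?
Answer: $-18$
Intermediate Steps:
$w{\left(O \right)} = 2$
$V{\left(J \right)} = J + 4 J^{2}$ ($V{\left(J \right)} = \left(2 J\right)^{2} + J = 4 J^{2} + J = J + 4 J^{2}$)
$H = -9$ ($H = -12 - \left(1 + 4 \left(-1\right)\right) = -12 - \left(1 - 4\right) = -12 - -3 = -12 + 3 = -9$)
$H w{\left(-4 \right)} = \left(-9\right) 2 = -18$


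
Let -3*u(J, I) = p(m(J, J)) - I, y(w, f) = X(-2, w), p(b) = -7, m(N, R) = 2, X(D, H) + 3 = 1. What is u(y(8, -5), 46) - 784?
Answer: -2299/3 ≈ -766.33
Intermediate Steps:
X(D, H) = -2 (X(D, H) = -3 + 1 = -2)
y(w, f) = -2
u(J, I) = 7/3 + I/3 (u(J, I) = -(-7 - I)/3 = 7/3 + I/3)
u(y(8, -5), 46) - 784 = (7/3 + (⅓)*46) - 784 = (7/3 + 46/3) - 784 = 53/3 - 784 = -2299/3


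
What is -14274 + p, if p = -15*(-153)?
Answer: -11979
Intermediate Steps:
p = 2295
-14274 + p = -14274 + 2295 = -11979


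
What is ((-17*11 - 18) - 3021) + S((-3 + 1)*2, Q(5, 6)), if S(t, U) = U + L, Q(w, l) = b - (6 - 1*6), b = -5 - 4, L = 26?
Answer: -3209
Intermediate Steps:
b = -9
Q(w, l) = -9 (Q(w, l) = -9 - (6 - 1*6) = -9 - (6 - 6) = -9 - 1*0 = -9 + 0 = -9)
S(t, U) = 26 + U (S(t, U) = U + 26 = 26 + U)
((-17*11 - 18) - 3021) + S((-3 + 1)*2, Q(5, 6)) = ((-17*11 - 18) - 3021) + (26 - 9) = ((-187 - 18) - 3021) + 17 = (-205 - 3021) + 17 = -3226 + 17 = -3209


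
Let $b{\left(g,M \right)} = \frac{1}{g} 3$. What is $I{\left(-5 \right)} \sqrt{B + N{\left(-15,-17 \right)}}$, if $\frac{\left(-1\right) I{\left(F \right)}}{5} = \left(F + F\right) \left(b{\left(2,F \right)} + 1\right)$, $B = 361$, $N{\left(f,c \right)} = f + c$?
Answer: $125 \sqrt{329} \approx 2267.3$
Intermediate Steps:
$N{\left(f,c \right)} = c + f$
$b{\left(g,M \right)} = \frac{3}{g}$
$I{\left(F \right)} = - 25 F$ ($I{\left(F \right)} = - 5 \left(F + F\right) \left(\frac{3}{2} + 1\right) = - 5 \cdot 2 F \left(3 \cdot \frac{1}{2} + 1\right) = - 5 \cdot 2 F \left(\frac{3}{2} + 1\right) = - 5 \cdot 2 F \frac{5}{2} = - 5 \cdot 5 F = - 25 F$)
$I{\left(-5 \right)} \sqrt{B + N{\left(-15,-17 \right)}} = \left(-25\right) \left(-5\right) \sqrt{361 - 32} = 125 \sqrt{361 - 32} = 125 \sqrt{329}$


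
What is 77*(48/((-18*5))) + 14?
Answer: -406/15 ≈ -27.067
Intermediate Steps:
77*(48/((-18*5))) + 14 = 77*(48/(-90)) + 14 = 77*(48*(-1/90)) + 14 = 77*(-8/15) + 14 = -616/15 + 14 = -406/15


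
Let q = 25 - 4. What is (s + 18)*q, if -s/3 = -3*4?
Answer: 1134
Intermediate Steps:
s = 36 (s = -(-9)*4 = -3*(-12) = 36)
q = 21
(s + 18)*q = (36 + 18)*21 = 54*21 = 1134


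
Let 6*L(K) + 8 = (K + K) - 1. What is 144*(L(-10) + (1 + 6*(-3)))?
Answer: -3144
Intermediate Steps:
L(K) = -3/2 + K/3 (L(K) = -4/3 + ((K + K) - 1)/6 = -4/3 + (2*K - 1)/6 = -4/3 + (-1 + 2*K)/6 = -4/3 + (-⅙ + K/3) = -3/2 + K/3)
144*(L(-10) + (1 + 6*(-3))) = 144*((-3/2 + (⅓)*(-10)) + (1 + 6*(-3))) = 144*((-3/2 - 10/3) + (1 - 18)) = 144*(-29/6 - 17) = 144*(-131/6) = -3144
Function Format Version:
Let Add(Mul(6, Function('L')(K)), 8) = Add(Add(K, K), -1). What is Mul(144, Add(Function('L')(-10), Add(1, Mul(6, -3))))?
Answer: -3144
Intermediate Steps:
Function('L')(K) = Add(Rational(-3, 2), Mul(Rational(1, 3), K)) (Function('L')(K) = Add(Rational(-4, 3), Mul(Rational(1, 6), Add(Add(K, K), -1))) = Add(Rational(-4, 3), Mul(Rational(1, 6), Add(Mul(2, K), -1))) = Add(Rational(-4, 3), Mul(Rational(1, 6), Add(-1, Mul(2, K)))) = Add(Rational(-4, 3), Add(Rational(-1, 6), Mul(Rational(1, 3), K))) = Add(Rational(-3, 2), Mul(Rational(1, 3), K)))
Mul(144, Add(Function('L')(-10), Add(1, Mul(6, -3)))) = Mul(144, Add(Add(Rational(-3, 2), Mul(Rational(1, 3), -10)), Add(1, Mul(6, -3)))) = Mul(144, Add(Add(Rational(-3, 2), Rational(-10, 3)), Add(1, -18))) = Mul(144, Add(Rational(-29, 6), -17)) = Mul(144, Rational(-131, 6)) = -3144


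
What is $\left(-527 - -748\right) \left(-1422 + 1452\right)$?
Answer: $6630$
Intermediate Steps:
$\left(-527 - -748\right) \left(-1422 + 1452\right) = \left(-527 + 748\right) 30 = 221 \cdot 30 = 6630$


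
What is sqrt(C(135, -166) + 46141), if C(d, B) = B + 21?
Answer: 2*sqrt(11499) ≈ 214.47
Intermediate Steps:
C(d, B) = 21 + B
sqrt(C(135, -166) + 46141) = sqrt((21 - 166) + 46141) = sqrt(-145 + 46141) = sqrt(45996) = 2*sqrt(11499)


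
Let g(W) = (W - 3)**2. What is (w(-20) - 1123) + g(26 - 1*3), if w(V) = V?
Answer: -743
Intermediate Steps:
g(W) = (-3 + W)**2
(w(-20) - 1123) + g(26 - 1*3) = (-20 - 1123) + (-3 + (26 - 1*3))**2 = -1143 + (-3 + (26 - 3))**2 = -1143 + (-3 + 23)**2 = -1143 + 20**2 = -1143 + 400 = -743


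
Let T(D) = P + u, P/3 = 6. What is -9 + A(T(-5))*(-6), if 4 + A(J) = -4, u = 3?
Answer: 39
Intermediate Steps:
P = 18 (P = 3*6 = 18)
T(D) = 21 (T(D) = 18 + 3 = 21)
A(J) = -8 (A(J) = -4 - 4 = -8)
-9 + A(T(-5))*(-6) = -9 - 8*(-6) = -9 + 48 = 39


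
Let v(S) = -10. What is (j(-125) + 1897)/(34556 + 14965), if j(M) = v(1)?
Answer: 37/971 ≈ 0.038105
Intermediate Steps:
j(M) = -10
(j(-125) + 1897)/(34556 + 14965) = (-10 + 1897)/(34556 + 14965) = 1887/49521 = 1887*(1/49521) = 37/971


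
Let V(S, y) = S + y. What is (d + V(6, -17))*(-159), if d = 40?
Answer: -4611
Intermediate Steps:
(d + V(6, -17))*(-159) = (40 + (6 - 17))*(-159) = (40 - 11)*(-159) = 29*(-159) = -4611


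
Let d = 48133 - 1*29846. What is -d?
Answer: -18287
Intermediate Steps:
d = 18287 (d = 48133 - 29846 = 18287)
-d = -1*18287 = -18287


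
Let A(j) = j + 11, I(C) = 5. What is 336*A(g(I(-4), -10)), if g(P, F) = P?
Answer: 5376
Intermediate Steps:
A(j) = 11 + j
336*A(g(I(-4), -10)) = 336*(11 + 5) = 336*16 = 5376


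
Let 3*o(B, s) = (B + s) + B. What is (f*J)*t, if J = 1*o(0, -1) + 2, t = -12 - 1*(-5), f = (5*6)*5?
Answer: -1750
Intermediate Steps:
o(B, s) = s/3 + 2*B/3 (o(B, s) = ((B + s) + B)/3 = (s + 2*B)/3 = s/3 + 2*B/3)
f = 150 (f = 30*5 = 150)
t = -7 (t = -12 + 5 = -7)
J = 5/3 (J = 1*((⅓)*(-1) + (⅔)*0) + 2 = 1*(-⅓ + 0) + 2 = 1*(-⅓) + 2 = -⅓ + 2 = 5/3 ≈ 1.6667)
(f*J)*t = (150*(5/3))*(-7) = 250*(-7) = -1750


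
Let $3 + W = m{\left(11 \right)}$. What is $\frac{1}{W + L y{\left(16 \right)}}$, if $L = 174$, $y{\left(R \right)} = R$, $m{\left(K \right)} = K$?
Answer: $\frac{1}{2792} \approx 0.00035817$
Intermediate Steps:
$W = 8$ ($W = -3 + 11 = 8$)
$\frac{1}{W + L y{\left(16 \right)}} = \frac{1}{8 + 174 \cdot 16} = \frac{1}{8 + 2784} = \frac{1}{2792}$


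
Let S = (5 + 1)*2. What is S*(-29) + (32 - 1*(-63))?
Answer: -253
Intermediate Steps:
S = 12 (S = 6*2 = 12)
S*(-29) + (32 - 1*(-63)) = 12*(-29) + (32 - 1*(-63)) = -348 + (32 + 63) = -348 + 95 = -253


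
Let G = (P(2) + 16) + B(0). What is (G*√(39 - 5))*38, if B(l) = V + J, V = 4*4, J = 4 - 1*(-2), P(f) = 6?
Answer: 1672*√34 ≈ 9749.3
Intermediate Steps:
J = 6 (J = 4 + 2 = 6)
V = 16
B(l) = 22 (B(l) = 16 + 6 = 22)
G = 44 (G = (6 + 16) + 22 = 22 + 22 = 44)
(G*√(39 - 5))*38 = (44*√(39 - 5))*38 = (44*√34)*38 = 1672*√34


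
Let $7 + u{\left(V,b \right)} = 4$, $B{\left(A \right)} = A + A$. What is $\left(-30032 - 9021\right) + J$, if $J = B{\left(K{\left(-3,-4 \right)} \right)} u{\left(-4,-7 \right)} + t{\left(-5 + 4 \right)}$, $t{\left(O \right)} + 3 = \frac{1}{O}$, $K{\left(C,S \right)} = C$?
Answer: $-39039$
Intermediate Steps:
$B{\left(A \right)} = 2 A$
$t{\left(O \right)} = -3 + \frac{1}{O}$
$u{\left(V,b \right)} = -3$ ($u{\left(V,b \right)} = -7 + 4 = -3$)
$J = 14$ ($J = 2 \left(-3\right) \left(-3\right) - \left(3 - \frac{1}{-5 + 4}\right) = \left(-6\right) \left(-3\right) - \left(3 - \frac{1}{-1}\right) = 18 - 4 = 14$)
$\left(-30032 - 9021\right) + J = \left(-30032 - 9021\right) + 14 = -39053 + 14 = -39039$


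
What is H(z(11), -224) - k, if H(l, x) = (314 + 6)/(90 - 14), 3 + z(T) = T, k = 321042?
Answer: -6099718/19 ≈ -3.2104e+5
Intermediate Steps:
z(T) = -3 + T
H(l, x) = 80/19 (H(l, x) = 320/76 = 320*(1/76) = 80/19)
H(z(11), -224) - k = 80/19 - 1*321042 = 80/19 - 321042 = -6099718/19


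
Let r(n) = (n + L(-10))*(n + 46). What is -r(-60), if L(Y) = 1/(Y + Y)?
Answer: -8407/10 ≈ -840.70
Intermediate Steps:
L(Y) = 1/(2*Y)
r(n) = (46 + n)*(-1/20 + n) (r(n) = (n + (½)/(-10))*(n + 46) = (n + (½)*(-⅒))*(46 + n) = (n - 1/20)*(46 + n) = (-1/20 + n)*(46 + n) = (46 + n)*(-1/20 + n))
-r(-60) = -(-23/10 + (-60)² + (919/20)*(-60)) = -(-23/10 + 3600 - 2757) = -1*8407/10 = -8407/10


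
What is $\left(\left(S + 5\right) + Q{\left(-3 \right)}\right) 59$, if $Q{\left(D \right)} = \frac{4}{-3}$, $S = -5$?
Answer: $- \frac{236}{3} \approx -78.667$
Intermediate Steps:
$Q{\left(D \right)} = - \frac{4}{3}$ ($Q{\left(D \right)} = 4 \left(- \frac{1}{3}\right) = - \frac{4}{3}$)
$\left(\left(S + 5\right) + Q{\left(-3 \right)}\right) 59 = \left(\left(-5 + 5\right) - \frac{4}{3}\right) 59 = \left(0 - \frac{4}{3}\right) 59 = \left(- \frac{4}{3}\right) 59 = - \frac{236}{3}$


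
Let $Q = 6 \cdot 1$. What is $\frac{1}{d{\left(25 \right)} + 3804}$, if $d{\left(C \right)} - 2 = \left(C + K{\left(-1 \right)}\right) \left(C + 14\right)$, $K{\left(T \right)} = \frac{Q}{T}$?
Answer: $\frac{1}{4547} \approx 0.00021993$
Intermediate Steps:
$Q = 6$
$K{\left(T \right)} = \frac{6}{T}$
$d{\left(C \right)} = 2 + \left(-6 + C\right) \left(14 + C\right)$ ($d{\left(C \right)} = 2 + \left(C + \frac{6}{-1}\right) \left(C + 14\right) = 2 + \left(C + 6 \left(-1\right)\right) \left(14 + C\right) = 2 + \left(C - 6\right) \left(14 + C\right) = 2 + \left(-6 + C\right) \left(14 + C\right)$)
$\frac{1}{d{\left(25 \right)} + 3804} = \frac{1}{\left(-82 + 25^{2} + 8 \cdot 25\right) + 3804} = \frac{1}{\left(-82 + 625 + 200\right) + 3804} = \frac{1}{743 + 3804} = \frac{1}{4547}$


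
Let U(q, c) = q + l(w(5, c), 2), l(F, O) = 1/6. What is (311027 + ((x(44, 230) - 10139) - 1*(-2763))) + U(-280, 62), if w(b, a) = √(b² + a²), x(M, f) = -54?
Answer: 1819903/6 ≈ 3.0332e+5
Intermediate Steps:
w(b, a) = √(a² + b²)
l(F, O) = ⅙
U(q, c) = ⅙ + q (U(q, c) = q + ⅙ = ⅙ + q)
(311027 + ((x(44, 230) - 10139) - 1*(-2763))) + U(-280, 62) = (311027 + ((-54 - 10139) - 1*(-2763))) + (⅙ - 280) = (311027 + (-10193 + 2763)) - 1679/6 = (311027 - 7430) - 1679/6 = 303597 - 1679/6 = 1819903/6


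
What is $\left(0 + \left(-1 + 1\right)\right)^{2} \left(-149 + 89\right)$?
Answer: $0$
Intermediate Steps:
$\left(0 + \left(-1 + 1\right)\right)^{2} \left(-149 + 89\right) = \left(0 + 0\right)^{2} \left(-60\right) = 0^{2} \left(-60\right) = 0 \left(-60\right) = 0$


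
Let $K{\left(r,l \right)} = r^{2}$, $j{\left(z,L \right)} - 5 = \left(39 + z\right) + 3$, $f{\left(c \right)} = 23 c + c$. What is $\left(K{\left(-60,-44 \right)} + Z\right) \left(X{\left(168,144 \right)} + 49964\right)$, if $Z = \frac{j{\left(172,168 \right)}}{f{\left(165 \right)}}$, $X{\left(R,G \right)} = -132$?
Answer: $\frac{29600662717}{165} \approx 1.794 \cdot 10^{8}$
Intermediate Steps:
$f{\left(c \right)} = 24 c$
$j{\left(z,L \right)} = 47 + z$ ($j{\left(z,L \right)} = 5 + \left(\left(39 + z\right) + 3\right) = 5 + \left(42 + z\right) = 47 + z$)
$Z = \frac{73}{1320}$ ($Z = \frac{47 + 172}{24 \cdot 165} = \frac{219}{3960} = 219 \cdot \frac{1}{3960} = \frac{73}{1320} \approx 0.055303$)
$\left(K{\left(-60,-44 \right)} + Z\right) \left(X{\left(168,144 \right)} + 49964\right) = \left(\left(-60\right)^{2} + \frac{73}{1320}\right) \left(-132 + 49964\right) = \left(3600 + \frac{73}{1320}\right) 49832 = \frac{4752073}{1320} \cdot 49832 = \frac{29600662717}{165}$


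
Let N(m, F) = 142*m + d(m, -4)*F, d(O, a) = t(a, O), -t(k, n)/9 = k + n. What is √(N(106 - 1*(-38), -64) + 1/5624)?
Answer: √799337591678/2812 ≈ 317.94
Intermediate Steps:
t(k, n) = -9*k - 9*n (t(k, n) = -9*(k + n) = -9*k - 9*n)
d(O, a) = -9*O - 9*a (d(O, a) = -9*a - 9*O = -9*O - 9*a)
N(m, F) = 142*m + F*(36 - 9*m) (N(m, F) = 142*m + (-9*m - 9*(-4))*F = 142*m + (-9*m + 36)*F = 142*m + (36 - 9*m)*F = 142*m + F*(36 - 9*m))
√(N(106 - 1*(-38), -64) + 1/5624) = √((142*(106 - 1*(-38)) - 9*(-64)*(-4 + (106 - 1*(-38)))) + 1/5624) = √((142*(106 + 38) - 9*(-64)*(-4 + (106 + 38))) + 1/5624) = √((142*144 - 9*(-64)*(-4 + 144)) + 1/5624) = √((20448 - 9*(-64)*140) + 1/5624) = √((20448 + 80640) + 1/5624) = √(101088 + 1/5624) = √(568518913/5624) = √799337591678/2812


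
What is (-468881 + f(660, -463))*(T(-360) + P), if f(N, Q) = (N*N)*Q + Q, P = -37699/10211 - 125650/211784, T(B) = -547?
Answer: 30124940200376485692/270315803 ≈ 1.1144e+11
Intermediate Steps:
P = -4633528583/1081263212 (P = -37699*1/10211 - 125650*1/211784 = -37699/10211 - 62825/105892 = -4633528583/1081263212 ≈ -4.2853)
f(N, Q) = Q + Q*N² (f(N, Q) = N²*Q + Q = Q*N² + Q = Q + Q*N²)
(-468881 + f(660, -463))*(T(-360) + P) = (-468881 - 463*(1 + 660²))*(-547 - 4633528583/1081263212) = (-468881 - 463*(1 + 435600))*(-596084505547/1081263212) = (-468881 - 463*435601)*(-596084505547/1081263212) = (-468881 - 201683263)*(-596084505547/1081263212) = -202152144*(-596084505547/1081263212) = 30124940200376485692/270315803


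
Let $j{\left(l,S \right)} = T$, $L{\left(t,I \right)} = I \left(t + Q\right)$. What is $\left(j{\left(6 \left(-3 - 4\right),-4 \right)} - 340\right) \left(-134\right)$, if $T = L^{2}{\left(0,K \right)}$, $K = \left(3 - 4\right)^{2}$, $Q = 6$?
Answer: $40736$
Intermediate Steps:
$K = 1$ ($K = \left(-1\right)^{2} = 1$)
$L{\left(t,I \right)} = I \left(6 + t\right)$ ($L{\left(t,I \right)} = I \left(t + 6\right) = I \left(6 + t\right)$)
$T = 36$ ($T = \left(1 \left(6 + 0\right)\right)^{2} = \left(1 \cdot 6\right)^{2} = 6^{2} = 36$)
$j{\left(l,S \right)} = 36$
$\left(j{\left(6 \left(-3 - 4\right),-4 \right)} - 340\right) \left(-134\right) = \left(36 - 340\right) \left(-134\right) = \left(-304\right) \left(-134\right) = 40736$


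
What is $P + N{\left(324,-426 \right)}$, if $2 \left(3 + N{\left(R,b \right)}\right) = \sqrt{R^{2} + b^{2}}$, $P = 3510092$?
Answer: $3510089 + 3 \sqrt{7957} \approx 3.5104 \cdot 10^{6}$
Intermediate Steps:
$N{\left(R,b \right)} = -3 + \frac{\sqrt{R^{2} + b^{2}}}{2}$
$P + N{\left(324,-426 \right)} = 3510092 - \left(3 - \frac{\sqrt{324^{2} + \left(-426\right)^{2}}}{2}\right) = 3510092 - \left(3 - \frac{\sqrt{104976 + 181476}}{2}\right) = 3510092 - \left(3 - \frac{\sqrt{286452}}{2}\right) = 3510092 - \left(3 - \frac{6 \sqrt{7957}}{2}\right) = 3510092 - \left(3 - 3 \sqrt{7957}\right) = 3510089 + 3 \sqrt{7957}$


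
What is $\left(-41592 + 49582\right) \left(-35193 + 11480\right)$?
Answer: $-189466870$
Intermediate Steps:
$\left(-41592 + 49582\right) \left(-35193 + 11480\right) = 7990 \left(-23713\right) = -189466870$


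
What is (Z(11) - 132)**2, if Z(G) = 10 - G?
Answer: 17689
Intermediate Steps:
(Z(11) - 132)**2 = ((10 - 1*11) - 132)**2 = ((10 - 11) - 132)**2 = (-1 - 132)**2 = (-133)**2 = 17689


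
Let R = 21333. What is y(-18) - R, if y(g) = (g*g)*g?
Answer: -27165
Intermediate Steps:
y(g) = g**3 (y(g) = g**2*g = g**3)
y(-18) - R = (-18)**3 - 1*21333 = -5832 - 21333 = -27165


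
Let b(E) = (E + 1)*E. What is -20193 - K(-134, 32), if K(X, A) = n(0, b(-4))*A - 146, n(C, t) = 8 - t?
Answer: -19919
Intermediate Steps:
b(E) = E*(1 + E) (b(E) = (1 + E)*E = E*(1 + E))
K(X, A) = -146 - 4*A (K(X, A) = (8 - (-4)*(1 - 4))*A - 146 = (8 - (-4)*(-3))*A - 146 = (8 - 1*12)*A - 146 = (8 - 12)*A - 146 = -4*A - 146 = -146 - 4*A)
-20193 - K(-134, 32) = -20193 - (-146 - 4*32) = -20193 - (-146 - 128) = -20193 - 1*(-274) = -20193 + 274 = -19919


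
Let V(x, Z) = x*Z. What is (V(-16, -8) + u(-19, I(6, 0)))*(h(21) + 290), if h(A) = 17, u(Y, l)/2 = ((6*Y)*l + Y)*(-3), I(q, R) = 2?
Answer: 494270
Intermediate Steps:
V(x, Z) = Z*x
u(Y, l) = -6*Y - 36*Y*l (u(Y, l) = 2*(((6*Y)*l + Y)*(-3)) = 2*((6*Y*l + Y)*(-3)) = 2*((Y + 6*Y*l)*(-3)) = 2*(-3*Y - 18*Y*l) = -6*Y - 36*Y*l)
(V(-16, -8) + u(-19, I(6, 0)))*(h(21) + 290) = (-8*(-16) - 6*(-19)*(1 + 6*2))*(17 + 290) = (128 - 6*(-19)*(1 + 12))*307 = (128 - 6*(-19)*13)*307 = (128 + 1482)*307 = 1610*307 = 494270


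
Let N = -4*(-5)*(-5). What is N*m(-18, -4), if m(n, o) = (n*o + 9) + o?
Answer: -7700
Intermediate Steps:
N = -100 (N = 20*(-5) = -100)
m(n, o) = 9 + o + n*o (m(n, o) = (9 + n*o) + o = 9 + o + n*o)
N*m(-18, -4) = -100*(9 - 4 - 18*(-4)) = -100*(9 - 4 + 72) = -100*77 = -7700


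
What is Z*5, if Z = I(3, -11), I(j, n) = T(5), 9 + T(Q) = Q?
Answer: -20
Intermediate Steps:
T(Q) = -9 + Q
I(j, n) = -4 (I(j, n) = -9 + 5 = -4)
Z = -4
Z*5 = -4*5 = -20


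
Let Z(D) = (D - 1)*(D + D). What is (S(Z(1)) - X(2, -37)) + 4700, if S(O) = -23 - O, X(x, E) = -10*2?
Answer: 4697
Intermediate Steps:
Z(D) = 2*D*(-1 + D) (Z(D) = (-1 + D)*(2*D) = 2*D*(-1 + D))
X(x, E) = -20
(S(Z(1)) - X(2, -37)) + 4700 = ((-23 - 2*(-1 + 1)) - 1*(-20)) + 4700 = ((-23 - 2*0) + 20) + 4700 = ((-23 - 1*0) + 20) + 4700 = ((-23 + 0) + 20) + 4700 = (-23 + 20) + 4700 = -3 + 4700 = 4697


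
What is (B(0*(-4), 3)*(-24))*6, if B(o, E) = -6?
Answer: 864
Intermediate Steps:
(B(0*(-4), 3)*(-24))*6 = -6*(-24)*6 = 144*6 = 864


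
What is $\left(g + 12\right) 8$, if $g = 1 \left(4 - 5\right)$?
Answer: $88$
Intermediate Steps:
$g = -1$ ($g = 1 \left(-1\right) = -1$)
$\left(g + 12\right) 8 = \left(-1 + 12\right) 8 = 11 \cdot 8 = 88$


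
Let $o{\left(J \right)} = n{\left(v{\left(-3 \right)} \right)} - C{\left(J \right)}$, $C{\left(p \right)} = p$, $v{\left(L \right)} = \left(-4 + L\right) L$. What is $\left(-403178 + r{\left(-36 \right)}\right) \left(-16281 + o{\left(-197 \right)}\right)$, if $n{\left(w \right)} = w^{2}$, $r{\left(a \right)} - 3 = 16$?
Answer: $6306616237$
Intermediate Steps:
$r{\left(a \right)} = 19$ ($r{\left(a \right)} = 3 + 16 = 19$)
$v{\left(L \right)} = L \left(-4 + L\right)$
$o{\left(J \right)} = 441 - J$ ($o{\left(J \right)} = \left(- 3 \left(-4 - 3\right)\right)^{2} - J = \left(\left(-3\right) \left(-7\right)\right)^{2} - J = 21^{2} - J = 441 - J$)
$\left(-403178 + r{\left(-36 \right)}\right) \left(-16281 + o{\left(-197 \right)}\right) = \left(-403178 + 19\right) \left(-16281 + \left(441 - -197\right)\right) = - 403159 \left(-16281 + \left(441 + 197\right)\right) = - 403159 \left(-16281 + 638\right) = \left(-403159\right) \left(-15643\right) = 6306616237$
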